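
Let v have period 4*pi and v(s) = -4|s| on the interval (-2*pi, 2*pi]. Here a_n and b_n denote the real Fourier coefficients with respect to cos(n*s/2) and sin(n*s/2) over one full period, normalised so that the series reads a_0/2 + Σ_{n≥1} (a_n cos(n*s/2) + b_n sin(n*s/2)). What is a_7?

32/(49*pi)

a_7 = (1/(2*pi)) ∫_{-2*pi}^{2*pi} v(s) cos(7*s/2) ds.
v is even and cos(7*s/2) is even, so the integrand is even and a_7 = 1/pi ∫_0^{2*pi} v(s) cos(7*s/2) ds.
Integrating by parts (boundary term plus one more integral), an antiderivative of (-4*s) cos(7*s/2) is -8*s*sin(7*s/2)/7 - 16*cos(7*s/2)/49; evaluating from 0 to 2*pi: ∫_{0}^{2*pi} (-4*s) cos(7*s/2) ds = (16/49) - (-16/49) = 32/49.
Hence a_7 = (1/pi)·(32/49) = 32/(49*pi).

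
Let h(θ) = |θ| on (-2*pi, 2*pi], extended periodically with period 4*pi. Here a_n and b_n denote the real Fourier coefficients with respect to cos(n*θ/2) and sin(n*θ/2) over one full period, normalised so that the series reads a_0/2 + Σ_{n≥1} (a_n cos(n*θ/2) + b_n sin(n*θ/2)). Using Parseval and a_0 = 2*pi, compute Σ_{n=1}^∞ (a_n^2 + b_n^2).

2*pi**2/3

Parseval: a_0^2/2 + Σ_{n≥1} (a_n^2+b_n^2) = (1/(2*pi)) ∫_{-2*pi}^{2*pi} h(θ)^2 dθ = 8*pi**2/3.
Subtract a_0^2/2 = 2*pi**2: Σ (a_n^2+b_n^2) = 2*pi**2/3.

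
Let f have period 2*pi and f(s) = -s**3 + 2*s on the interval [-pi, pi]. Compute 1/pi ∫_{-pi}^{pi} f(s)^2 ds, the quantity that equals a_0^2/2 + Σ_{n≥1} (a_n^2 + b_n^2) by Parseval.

1/pi ∫_{-pi}^{pi} f(s)^2 ds = 1/pi · (2*pi**3*(-84*pi**2 + 140 + 15*pi**4)/105) = 2*pi**2*(-84*pi**2 + 140 + 15*pi**4)/105.

2*pi**2*(-84*pi**2 + 140 + 15*pi**4)/105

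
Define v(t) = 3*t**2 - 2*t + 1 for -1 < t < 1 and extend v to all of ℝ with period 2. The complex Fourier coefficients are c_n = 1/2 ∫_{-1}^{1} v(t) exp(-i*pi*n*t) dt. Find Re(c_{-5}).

-6/(25*pi**2)

Since v is real-valued, Re(c_{-5}) = 1/2 ∫_{-1}^{1} v(t) cos(-5*pi*t) dt = a_{5}/2.
Integrating by parts twice (tabular method), an antiderivative of (3*t**2 - 2*t + 1) cos(-5*pi*t) is 3*t**2*sin(5*pi*t)/(5*pi) - 2*t*sin(5*pi*t)/(5*pi) + 6*t*cos(5*pi*t)/(25*pi**2) - 6*sin(5*pi*t)/(125*pi**3) + sin(5*pi*t)/(5*pi) - 2*cos(5*pi*t)/(25*pi**2); evaluating from -1 to 1: ∫_{-1}^{1} (3*t**2 - 2*t + 1) cos(-5*pi*t) dt = (-4/(25*pi**2)) - (8/(25*pi**2)) = -12/(25*pi**2).
Hence Re(c_{-5}) = (1/2)·(-12/(25*pi**2)) = -6/(25*pi**2).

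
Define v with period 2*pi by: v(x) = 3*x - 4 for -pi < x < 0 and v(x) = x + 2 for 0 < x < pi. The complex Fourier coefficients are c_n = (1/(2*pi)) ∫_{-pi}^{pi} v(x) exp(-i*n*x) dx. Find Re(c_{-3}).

2/(9*pi)

Since v is real-valued, Re(c_{-3}) = (1/(2*pi)) ∫_{-pi}^{pi} v(x) cos(-3*x) dx = a_{3}/2.
Split the integral at the breakpoints.
Integrating by parts (boundary term plus one more integral), an antiderivative of (3*x - 4) cos(-3*x) is x*sin(3*x) - 4*sin(3*x)/3 + cos(3*x)/3; evaluating from -pi to 0: ∫_{-pi}^{0} (3*x - 4) cos(-3*x) dx = (1/3) - (-1/3) = 2/3.
Integrating by parts (boundary term plus one more integral), an antiderivative of (x + 2) cos(-3*x) is x*sin(3*x)/3 + 2*sin(3*x)/3 + cos(3*x)/9; evaluating from 0 to pi: ∫_{0}^{pi} (x + 2) cos(-3*x) dx = (-1/9) - (1/9) = -2/9.
So ∫_{-pi}^{pi} v(x) cos(-3*x) dx = 4/9.
Hence Re(c_{-3}) = (1/(2*pi))·(4/9) = 2/(9*pi).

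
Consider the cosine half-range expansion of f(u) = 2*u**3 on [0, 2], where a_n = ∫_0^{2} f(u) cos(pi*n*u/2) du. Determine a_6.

8/(3*pi**2)

a_6 = ∫_0^{2} (2*u**3) cos(3*pi*u) du.
Integrating by parts three times (tabular method), an antiderivative of (2*u**3) cos(3*pi*u) is 2*u**3*sin(3*pi*u)/(3*pi) + 2*u**2*cos(3*pi*u)/(3*pi**2) - 4*u*sin(3*pi*u)/(9*pi**3) - 4*cos(3*pi*u)/(27*pi**4); evaluating from 0 to 2: ∫_{0}^{2} (2*u**3) cos(3*pi*u) du = (4*(-1 + 18*pi**2)/(27*pi**4)) - (-4/(27*pi**4)) = 8/(3*pi**2).
Hence a_6 = 8/(3*pi**2).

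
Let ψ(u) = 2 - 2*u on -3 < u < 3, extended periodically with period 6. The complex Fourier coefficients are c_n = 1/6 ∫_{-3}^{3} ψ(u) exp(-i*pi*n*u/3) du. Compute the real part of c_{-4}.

0

Since ψ is real-valued, Re(c_{-4}) = 1/6 ∫_{-3}^{3} ψ(u) cos(-4*pi*u/3) du = a_{4}/2.
Integrating by parts (boundary term plus one more integral), an antiderivative of (2 - 2*u) cos(-4*pi*u/3) is -3*u*sin(4*pi*u/3)/(2*pi) + 3*sin(4*pi*u/3)/(2*pi) - 9*cos(4*pi*u/3)/(8*pi**2); evaluating from -3 to 3: ∫_{-3}^{3} (2 - 2*u) cos(-4*pi*u/3) du = (-9/(8*pi**2)) - (-9/(8*pi**2)) = 0.
Hence Re(c_{-4}) = (1/6)·(0) = 0.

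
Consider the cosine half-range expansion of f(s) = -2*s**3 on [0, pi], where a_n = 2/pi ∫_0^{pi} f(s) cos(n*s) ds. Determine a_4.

-3*pi/4

a_4 = 2/pi ∫_0^{pi} (-2*s**3) cos(4*s) ds.
Integrating by parts three times (tabular method), an antiderivative of (-2*s**3) cos(4*s) is -s**3*sin(4*s)/2 - 3*s**2*cos(4*s)/8 + 3*s*sin(4*s)/16 + 3*cos(4*s)/64; evaluating from 0 to pi: ∫_{0}^{pi} (-2*s**3) cos(4*s) ds = (3/64 - 3*pi**2/8) - (3/64) = -3*pi**2/8.
Hence a_4 = (2/pi)·(-3*pi**2/8) = -3*pi/4.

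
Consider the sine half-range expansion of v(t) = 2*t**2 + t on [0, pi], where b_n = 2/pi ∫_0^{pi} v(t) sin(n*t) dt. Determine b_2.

-2*pi - 1

b_2 = 2/pi ∫_0^{pi} (2*t**2 + t) sin(2*t) dt.
Integrating by parts twice (tabular method), an antiderivative of (2*t**2 + t) sin(2*t) is -t**2*cos(2*t) + t*sin(2*t) - t*cos(2*t)/2 + sin(2*t)/4 + cos(2*t)/2; evaluating from 0 to pi: ∫_{0}^{pi} (2*t**2 + t) sin(2*t) dt = (-pi**2 - pi/2 + 1/2) - (1/2) = -pi*(1/2 + pi).
Hence b_2 = (2/pi)·(-pi*(1/2 + pi)) = -2*pi - 1.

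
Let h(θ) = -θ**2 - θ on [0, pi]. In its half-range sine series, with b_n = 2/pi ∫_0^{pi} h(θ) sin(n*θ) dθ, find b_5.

2*(-25*pi**2 - 25*pi + 4)/(125*pi)

b_5 = 2/pi ∫_0^{pi} (-θ**2 - θ) sin(5*θ) dθ.
Integrating by parts twice (tabular method), an antiderivative of (-θ**2 - θ) sin(5*θ) is θ**2*cos(5*θ)/5 - 2*θ*sin(5*θ)/25 + θ*cos(5*θ)/5 - sin(5*θ)/25 - 2*cos(5*θ)/125; evaluating from 0 to pi: ∫_{0}^{pi} (-θ**2 - θ) sin(5*θ) dθ = (-pi**2/5 - pi/5 + 2/125) - (-2/125) = -pi**2/5 - pi/5 + 4/125.
Hence b_5 = (2/pi)·(-pi**2/5 - pi/5 + 4/125) = 2*(-25*pi**2 - 25*pi + 4)/(125*pi).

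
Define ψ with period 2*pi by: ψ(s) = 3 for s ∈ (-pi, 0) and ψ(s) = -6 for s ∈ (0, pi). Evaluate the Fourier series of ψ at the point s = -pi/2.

ψ is continuous at s = -pi/2 with value 3, so the series converges to 3 there.

3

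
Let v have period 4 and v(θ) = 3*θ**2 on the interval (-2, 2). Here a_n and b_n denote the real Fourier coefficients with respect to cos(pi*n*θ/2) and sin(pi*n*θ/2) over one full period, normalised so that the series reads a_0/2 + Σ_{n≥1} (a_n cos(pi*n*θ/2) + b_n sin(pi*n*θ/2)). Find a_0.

a_0 = 1/2 ∫_{-2}^{2} v(θ) dθ = 1/2 · (16) = 8.

8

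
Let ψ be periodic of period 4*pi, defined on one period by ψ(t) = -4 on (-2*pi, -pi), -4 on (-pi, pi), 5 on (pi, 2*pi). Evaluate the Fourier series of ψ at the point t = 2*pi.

1/2

t = 2*pi differs from t = -2*pi by 1 full period(s), and the series is 4*pi-periodic.
At t = -2*pi the one-sided limits are ψ(-2*pi^-) = 5 and ψ(-2*pi^+) = -4.
By Dirichlet's theorem the series converges to their average, [(5) + (-4)]/2 = 1/2.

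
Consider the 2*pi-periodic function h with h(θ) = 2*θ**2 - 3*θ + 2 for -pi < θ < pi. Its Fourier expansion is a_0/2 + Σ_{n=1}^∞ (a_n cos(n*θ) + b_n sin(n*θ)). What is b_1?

b_1 = 1/pi ∫_{-pi}^{pi} h(θ) sin(θ) dθ.
Integrating by parts twice (tabular method), an antiderivative of (2*θ**2 - 3*θ + 2) sin(θ) is -2*θ**2*cos(θ) + 4*θ*sin(θ) + 3*θ*cos(θ) - 3*sin(θ) + 2*cos(θ); evaluating from -pi to pi: ∫_{-pi}^{pi} (2*θ**2 - 3*θ + 2) sin(θ) dθ = (-3*pi - 2 + 2*pi**2) - (-2 + 3*pi + 2*pi**2) = -6*pi.
Hence b_1 = (1/pi)·(-6*pi) = -6.

-6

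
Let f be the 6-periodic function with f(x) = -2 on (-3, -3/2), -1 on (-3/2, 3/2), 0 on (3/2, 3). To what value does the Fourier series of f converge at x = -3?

x = -3 differs from x = 3 by -1 full period(s), and the series is 6-periodic.
At x = 3 the one-sided limits are f(3^-) = 0 and f(3^+) = -2.
By Dirichlet's theorem the series converges to their average, [(0) + (-2)]/2 = -1.

-1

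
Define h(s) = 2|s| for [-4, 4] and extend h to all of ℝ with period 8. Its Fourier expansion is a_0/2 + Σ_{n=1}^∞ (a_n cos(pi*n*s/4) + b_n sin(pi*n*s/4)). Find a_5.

a_5 = 1/4 ∫_{-4}^{4} h(s) cos(5*pi*s/4) ds.
h is even and cos(5*pi*s/4) is even, so the integrand is even and a_5 = 1/2 ∫_0^{4} h(s) cos(5*pi*s/4) ds.
Integrating by parts (boundary term plus one more integral), an antiderivative of (2*s) cos(5*pi*s/4) is 8*s*sin(5*pi*s/4)/(5*pi) + 32*cos(5*pi*s/4)/(25*pi**2); evaluating from 0 to 4: ∫_{0}^{4} (2*s) cos(5*pi*s/4) ds = (-32/(25*pi**2)) - (32/(25*pi**2)) = -64/(25*pi**2).
Hence a_5 = (1/2)·(-64/(25*pi**2)) = -32/(25*pi**2).

-32/(25*pi**2)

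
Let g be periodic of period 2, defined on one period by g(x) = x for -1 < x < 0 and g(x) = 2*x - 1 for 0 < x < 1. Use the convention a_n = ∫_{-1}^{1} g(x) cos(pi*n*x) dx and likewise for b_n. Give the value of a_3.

a_3 = ∫_{-1}^{1} g(x) cos(3*pi*x) dx.
Split the integral at the breakpoints.
Integrating by parts (boundary term plus one more integral), an antiderivative of (x) cos(3*pi*x) is x*sin(3*pi*x)/(3*pi) + cos(3*pi*x)/(9*pi**2); evaluating from -1 to 0: ∫_{-1}^{0} (x) cos(3*pi*x) dx = (1/(9*pi**2)) - (-1/(9*pi**2)) = 2/(9*pi**2).
Integrating by parts (boundary term plus one more integral), an antiderivative of (2*x - 1) cos(3*pi*x) is 2*x*sin(3*pi*x)/(3*pi) - sin(3*pi*x)/(3*pi) + 2*cos(3*pi*x)/(9*pi**2); evaluating from 0 to 1: ∫_{0}^{1} (2*x - 1) cos(3*pi*x) dx = (-2/(9*pi**2)) - (2/(9*pi**2)) = -4/(9*pi**2).
Summing the pieces gives a_3 = -2/(9*pi**2).

-2/(9*pi**2)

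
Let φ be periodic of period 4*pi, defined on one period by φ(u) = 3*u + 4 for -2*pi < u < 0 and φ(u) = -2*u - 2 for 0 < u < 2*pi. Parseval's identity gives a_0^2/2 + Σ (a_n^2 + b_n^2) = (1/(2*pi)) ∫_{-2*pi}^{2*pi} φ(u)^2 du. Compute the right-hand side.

(1/(2*pi)) ∫_{-2*pi}^{2*pi} φ(u)^2 du = (1/(2*pi)) · (8*pi*(-12*pi + 15 + 13*pi**2)/3) = -16*pi + 20 + 52*pi**2/3.

-16*pi + 20 + 52*pi**2/3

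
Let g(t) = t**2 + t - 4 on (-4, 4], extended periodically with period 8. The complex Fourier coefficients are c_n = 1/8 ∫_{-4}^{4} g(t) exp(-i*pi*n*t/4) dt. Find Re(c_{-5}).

-32/(25*pi**2)

Since g is real-valued, Re(c_{-5}) = 1/8 ∫_{-4}^{4} g(t) cos(-5*pi*t/4) dt = a_{5}/2.
Integrating by parts twice (tabular method), an antiderivative of (t**2 + t - 4) cos(-5*pi*t/4) is 4*t**2*sin(5*pi*t/4)/(5*pi) + 4*t*sin(5*pi*t/4)/(5*pi) + 32*t*cos(5*pi*t/4)/(25*pi**2) - 16*sin(5*pi*t/4)/(5*pi) - 128*sin(5*pi*t/4)/(125*pi**3) + 16*cos(5*pi*t/4)/(25*pi**2); evaluating from -4 to 4: ∫_{-4}^{4} (t**2 + t - 4) cos(-5*pi*t/4) dt = (-144/(25*pi**2)) - (112/(25*pi**2)) = -256/(25*pi**2).
Hence Re(c_{-5}) = (1/8)·(-256/(25*pi**2)) = -32/(25*pi**2).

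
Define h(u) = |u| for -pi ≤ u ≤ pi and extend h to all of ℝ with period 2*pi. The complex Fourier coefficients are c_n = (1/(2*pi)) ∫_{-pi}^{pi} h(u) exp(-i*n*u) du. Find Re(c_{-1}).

-2/pi

Since h is real-valued, Re(c_{-1}) = (1/(2*pi)) ∫_{-pi}^{pi} h(u) cos(-u) du = a_{1}/2.
h is even and cos(-u) is even, so the integrand is even: ∫_{-pi}^{pi} h(u) cos(-u) du = 2∫_0^{pi} h(u) cos(-u) du.
Integrating by parts (boundary term plus one more integral), an antiderivative of (u) cos(-u) is u*sin(u) + cos(u); evaluating from 0 to pi: ∫_{0}^{pi} (u) cos(-u) du = (-1) - (1) = -2.
So ∫_{-pi}^{pi} h(u) cos(-u) du = -4.
Hence Re(c_{-1}) = (1/(2*pi))·(-4) = -2/pi.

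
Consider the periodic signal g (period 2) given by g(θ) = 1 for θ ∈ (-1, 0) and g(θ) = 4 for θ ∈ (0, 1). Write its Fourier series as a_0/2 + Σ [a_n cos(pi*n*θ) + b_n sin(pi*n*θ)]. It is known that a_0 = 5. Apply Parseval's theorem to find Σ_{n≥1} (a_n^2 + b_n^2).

Parseval: a_0^2/2 + Σ_{n≥1} (a_n^2+b_n^2) = ∫_{-1}^{1} g(θ)^2 dθ = 17.
Subtract a_0^2/2 = 25/2: Σ (a_n^2+b_n^2) = 9/2.

9/2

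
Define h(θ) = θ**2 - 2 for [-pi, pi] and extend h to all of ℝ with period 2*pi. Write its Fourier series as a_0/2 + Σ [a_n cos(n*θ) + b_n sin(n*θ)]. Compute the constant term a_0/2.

a_0 = 1/pi ∫_{-pi}^{pi} h(θ) dθ = 1/pi · (2*pi*(-6 + pi**2)/3) = -4 + 2*pi**2/3.
So the constant term a_0/2 = -2 + pi**2/3.

-2 + pi**2/3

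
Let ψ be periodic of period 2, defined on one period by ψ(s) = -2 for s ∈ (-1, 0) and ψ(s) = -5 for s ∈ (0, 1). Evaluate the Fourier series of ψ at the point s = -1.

At s = -1 the one-sided limits are ψ(-1^-) = -5 and ψ(-1^+) = -2.
By Dirichlet's theorem the series converges to their average, [(-5) + (-2)]/2 = -7/2.

-7/2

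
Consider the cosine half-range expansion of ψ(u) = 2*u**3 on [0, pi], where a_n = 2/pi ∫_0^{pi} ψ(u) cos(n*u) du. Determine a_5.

a_5 = 2/pi ∫_0^{pi} (2*u**3) cos(5*u) du.
Integrating by parts three times (tabular method), an antiderivative of (2*u**3) cos(5*u) is 2*u**3*sin(5*u)/5 + 6*u**2*cos(5*u)/25 - 12*u*sin(5*u)/125 - 12*cos(5*u)/625; evaluating from 0 to pi: ∫_{0}^{pi} (2*u**3) cos(5*u) du = (12/625 - 6*pi**2/25) - (-12/625) = 24/625 - 6*pi**2/25.
Hence a_5 = (2/pi)·(24/625 - 6*pi**2/25) = 12*(4 - 25*pi**2)/(625*pi).

12*(4 - 25*pi**2)/(625*pi)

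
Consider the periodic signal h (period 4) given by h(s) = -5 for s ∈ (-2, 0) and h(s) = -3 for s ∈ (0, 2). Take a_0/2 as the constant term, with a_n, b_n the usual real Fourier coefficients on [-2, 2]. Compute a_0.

a_0 = 1/2 ∫_{-2}^{2} h(s) ds = 1/2 · (-16) = -8.

-8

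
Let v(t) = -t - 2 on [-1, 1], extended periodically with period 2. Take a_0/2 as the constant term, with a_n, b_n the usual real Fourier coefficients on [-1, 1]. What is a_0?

-4

a_0 = ∫_{-1}^{1} v(t) dt = -4.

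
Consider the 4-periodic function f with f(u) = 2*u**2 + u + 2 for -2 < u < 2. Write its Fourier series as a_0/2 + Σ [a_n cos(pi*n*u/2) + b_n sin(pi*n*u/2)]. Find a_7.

a_7 = 1/2 ∫_{-2}^{2} f(u) cos(7*pi*u/2) du.
Integrating by parts twice (tabular method), an antiderivative of (2*u**2 + u + 2) cos(7*pi*u/2) is 4*u**2*sin(7*pi*u/2)/(7*pi) + 2*u*sin(7*pi*u/2)/(7*pi) + 16*u*cos(7*pi*u/2)/(49*pi**2) - 32*sin(7*pi*u/2)/(343*pi**3) + 4*sin(7*pi*u/2)/(7*pi) + 4*cos(7*pi*u/2)/(49*pi**2); evaluating from -2 to 2: ∫_{-2}^{2} (2*u**2 + u + 2) cos(7*pi*u/2) du = (-36/(49*pi**2)) - (4/(7*pi**2)) = -64/(49*pi**2).
Hence a_7 = (1/2)·(-64/(49*pi**2)) = -32/(49*pi**2).

-32/(49*pi**2)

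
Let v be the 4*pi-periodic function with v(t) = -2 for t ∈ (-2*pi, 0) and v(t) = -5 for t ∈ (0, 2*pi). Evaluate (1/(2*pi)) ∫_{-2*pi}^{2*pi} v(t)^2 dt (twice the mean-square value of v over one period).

29

(1/(2*pi)) ∫_{-2*pi}^{2*pi} v(t)^2 dt = (1/(2*pi)) · (58*pi) = 29.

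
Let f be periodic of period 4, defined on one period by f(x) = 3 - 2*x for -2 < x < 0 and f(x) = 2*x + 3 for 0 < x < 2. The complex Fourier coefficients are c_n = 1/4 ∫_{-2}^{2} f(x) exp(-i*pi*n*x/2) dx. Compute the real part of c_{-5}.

Since f is real-valued, Re(c_{-5}) = 1/4 ∫_{-2}^{2} f(x) cos(-5*pi*x/2) dx = a_{5}/2.
f is even and cos(-5*pi*x/2) is even, so the integrand is even: ∫_{-2}^{2} f(x) cos(-5*pi*x/2) dx = 2∫_0^{2} f(x) cos(-5*pi*x/2) dx.
Integrating by parts (boundary term plus one more integral), an antiderivative of (2*x + 3) cos(-5*pi*x/2) is 4*x*sin(5*pi*x/2)/(5*pi) + 6*sin(5*pi*x/2)/(5*pi) + 8*cos(5*pi*x/2)/(25*pi**2); evaluating from 0 to 2: ∫_{0}^{2} (2*x + 3) cos(-5*pi*x/2) dx = (-8/(25*pi**2)) - (8/(25*pi**2)) = -16/(25*pi**2).
So ∫_{-2}^{2} f(x) cos(-5*pi*x/2) dx = -32/(25*pi**2).
Hence Re(c_{-5}) = (1/4)·(-32/(25*pi**2)) = -8/(25*pi**2).

-8/(25*pi**2)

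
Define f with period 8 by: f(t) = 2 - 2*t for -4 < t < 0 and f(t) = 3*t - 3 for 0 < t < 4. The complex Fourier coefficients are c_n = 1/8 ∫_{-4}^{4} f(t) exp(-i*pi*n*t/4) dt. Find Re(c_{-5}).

-4/(5*pi**2)

Since f is real-valued, Re(c_{-5}) = 1/8 ∫_{-4}^{4} f(t) cos(-5*pi*t/4) dt = a_{5}/2.
Split the integral at the breakpoints.
Integrating by parts (boundary term plus one more integral), an antiderivative of (2 - 2*t) cos(-5*pi*t/4) is -8*t*sin(5*pi*t/4)/(5*pi) + 8*sin(5*pi*t/4)/(5*pi) - 32*cos(5*pi*t/4)/(25*pi**2); evaluating from -4 to 0: ∫_{-4}^{0} (2 - 2*t) cos(-5*pi*t/4) dt = (-32/(25*pi**2)) - (32/(25*pi**2)) = -64/(25*pi**2).
Integrating by parts (boundary term plus one more integral), an antiderivative of (3*t - 3) cos(-5*pi*t/4) is 12*t*sin(5*pi*t/4)/(5*pi) - 12*sin(5*pi*t/4)/(5*pi) + 48*cos(5*pi*t/4)/(25*pi**2); evaluating from 0 to 4: ∫_{0}^{4} (3*t - 3) cos(-5*pi*t/4) dt = (-48/(25*pi**2)) - (48/(25*pi**2)) = -96/(25*pi**2).
So ∫_{-4}^{4} f(t) cos(-5*pi*t/4) dt = -32/(5*pi**2).
Hence Re(c_{-5}) = (1/8)·(-32/(5*pi**2)) = -4/(5*pi**2).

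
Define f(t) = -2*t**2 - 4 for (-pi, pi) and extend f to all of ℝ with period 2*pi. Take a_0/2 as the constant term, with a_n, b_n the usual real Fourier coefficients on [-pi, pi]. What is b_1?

0

b_1 = 1/pi ∫_{-pi}^{pi} f(t) sin(t) dt.
f is even and sin(t) is odd, so the integrand is odd over a symmetric interval and the integral vanishes.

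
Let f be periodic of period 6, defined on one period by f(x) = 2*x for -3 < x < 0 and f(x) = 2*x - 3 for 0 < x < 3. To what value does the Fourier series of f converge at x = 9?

-3/2

x = 9 differs from x = -3 by 2 full period(s), and the series is 6-periodic.
At x = -3 the one-sided limits are f(-3^-) = 3 and f(-3^+) = -6.
By Dirichlet's theorem the series converges to their average, [(3) + (-6)]/2 = -3/2.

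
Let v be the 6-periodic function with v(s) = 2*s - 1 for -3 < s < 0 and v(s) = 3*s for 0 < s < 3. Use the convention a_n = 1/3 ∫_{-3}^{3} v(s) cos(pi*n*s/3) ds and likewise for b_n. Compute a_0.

1/2

a_0 = 1/3 ∫_{-3}^{3} v(s) ds = 1/3 · (3/2) = 1/2.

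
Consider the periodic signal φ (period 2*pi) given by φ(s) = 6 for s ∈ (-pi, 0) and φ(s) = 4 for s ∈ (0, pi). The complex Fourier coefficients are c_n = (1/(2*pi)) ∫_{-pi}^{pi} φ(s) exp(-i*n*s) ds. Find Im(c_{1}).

2/pi

Since φ is real-valued, Im(c_{1}) = -(1/(2*pi)) ∫_{-pi}^{pi} φ(s) sin(s) ds = -b_{1}/2.
Split the integral at the breakpoints.
Directly, an antiderivative of (6) sin(s) is -6*cos(s); evaluating from -pi to 0: ∫_{-pi}^{0} (6) sin(s) ds = (-6) - (6) = -12.
Directly, an antiderivative of (4) sin(s) is -4*cos(s); evaluating from 0 to pi: ∫_{0}^{pi} (4) sin(s) ds = (4) - (-4) = 8.
So ∫_{-pi}^{pi} φ(s) sin(s) ds = -4.
Hence Im(c_{1}) = (-1/(2*pi))·(-4) = 2/pi.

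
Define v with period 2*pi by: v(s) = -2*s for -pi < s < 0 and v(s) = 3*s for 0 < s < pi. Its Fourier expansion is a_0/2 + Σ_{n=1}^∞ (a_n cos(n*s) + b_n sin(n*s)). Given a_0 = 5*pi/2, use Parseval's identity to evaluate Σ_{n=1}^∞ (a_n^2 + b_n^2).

Parseval: a_0^2/2 + Σ_{n≥1} (a_n^2+b_n^2) = 1/pi ∫_{-pi}^{pi} v(s)^2 ds = 13*pi**2/3.
Subtract a_0^2/2 = 25*pi**2/8: Σ (a_n^2+b_n^2) = 29*pi**2/24.

29*pi**2/24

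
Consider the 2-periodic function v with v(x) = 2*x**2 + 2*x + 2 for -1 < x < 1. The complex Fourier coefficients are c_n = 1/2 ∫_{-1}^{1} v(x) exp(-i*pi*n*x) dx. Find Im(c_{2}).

1/pi

Since v is real-valued, Im(c_{2}) = -1/2 ∫_{-1}^{1} v(x) sin(2*pi*x) dx = -b_{2}/2.
Integrating by parts twice (tabular method), an antiderivative of (2*x**2 + 2*x + 2) sin(2*pi*x) is -x**2*cos(2*pi*x)/pi + x*sin(2*pi*x)/pi**2 - x*cos(2*pi*x)/pi + sin(2*pi*x)/(2*pi**2) - cos(2*pi*x)/pi + cos(2*pi*x)/(2*pi**3); evaluating from -1 to 1: ∫_{-1}^{1} (2*x**2 + 2*x + 2) sin(2*pi*x) dx = (-3/pi + 1/(2*pi**3)) - ((1/2 - pi**2)/pi**3) = -2/pi.
Hence Im(c_{2}) = (-1/2)·(-2/pi) = 1/pi.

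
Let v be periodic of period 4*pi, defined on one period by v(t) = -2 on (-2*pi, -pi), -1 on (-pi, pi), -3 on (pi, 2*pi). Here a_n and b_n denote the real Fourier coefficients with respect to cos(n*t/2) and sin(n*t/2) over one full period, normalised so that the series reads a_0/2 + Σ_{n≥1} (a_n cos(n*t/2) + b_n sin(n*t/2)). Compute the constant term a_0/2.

-7/4

a_0 = (1/(2*pi)) ∫_{-2*pi}^{2*pi} v(t) dt = (1/(2*pi)) · (-7*pi) = -7/2.
So the constant term a_0/2 = -7/4.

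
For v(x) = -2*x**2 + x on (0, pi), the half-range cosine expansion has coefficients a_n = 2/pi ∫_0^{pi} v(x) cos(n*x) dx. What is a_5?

a_5 = 2/pi ∫_0^{pi} (-2*x**2 + x) cos(5*x) dx.
Integrating by parts twice (tabular method), an antiderivative of (-2*x**2 + x) cos(5*x) is -2*x**2*sin(5*x)/5 + x*sin(5*x)/5 - 4*x*cos(5*x)/25 + 4*sin(5*x)/125 + cos(5*x)/25; evaluating from 0 to pi: ∫_{0}^{pi} (-2*x**2 + x) cos(5*x) dx = (-1/25 + 4*pi/25) - (1/25) = -2/25 + 4*pi/25.
Hence a_5 = (2/pi)·(-2/25 + 4*pi/25) = 4*(-1 + 2*pi)/(25*pi).

4*(-1 + 2*pi)/(25*pi)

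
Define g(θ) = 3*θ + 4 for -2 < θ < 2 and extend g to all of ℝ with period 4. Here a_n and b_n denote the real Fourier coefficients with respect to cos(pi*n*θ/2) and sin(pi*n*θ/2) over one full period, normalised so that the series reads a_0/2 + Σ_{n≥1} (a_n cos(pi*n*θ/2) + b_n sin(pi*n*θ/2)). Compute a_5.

a_5 = 1/2 ∫_{-2}^{2} g(θ) cos(5*pi*θ/2) dθ.
Integrating by parts (boundary term plus one more integral), an antiderivative of (3*θ + 4) cos(5*pi*θ/2) is 6*θ*sin(5*pi*θ/2)/(5*pi) + 8*sin(5*pi*θ/2)/(5*pi) + 12*cos(5*pi*θ/2)/(25*pi**2); evaluating from -2 to 2: ∫_{-2}^{2} (3*θ + 4) cos(5*pi*θ/2) dθ = (-12/(25*pi**2)) - (-12/(25*pi**2)) = 0.
Hence a_5 = (1/2)·(0) = 0.

0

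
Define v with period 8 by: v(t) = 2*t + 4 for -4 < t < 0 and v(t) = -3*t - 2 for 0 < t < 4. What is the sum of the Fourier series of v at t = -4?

At t = -4 the one-sided limits are v(-4^-) = -14 and v(-4^+) = -4.
By Dirichlet's theorem the series converges to their average, [(-14) + (-4)]/2 = -9.

-9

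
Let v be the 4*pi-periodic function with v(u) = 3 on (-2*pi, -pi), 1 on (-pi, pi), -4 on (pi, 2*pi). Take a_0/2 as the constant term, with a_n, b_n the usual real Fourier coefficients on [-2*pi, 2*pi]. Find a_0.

1/2

a_0 = (1/(2*pi)) ∫_{-2*pi}^{2*pi} v(u) du = (1/(2*pi)) · (pi) = 1/2.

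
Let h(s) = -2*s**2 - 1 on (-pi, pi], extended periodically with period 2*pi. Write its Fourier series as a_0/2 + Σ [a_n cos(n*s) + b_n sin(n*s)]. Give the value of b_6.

0

b_6 = 1/pi ∫_{-pi}^{pi} h(s) sin(6*s) ds.
h is even and sin(6*s) is odd, so the integrand is odd over a symmetric interval and the integral vanishes.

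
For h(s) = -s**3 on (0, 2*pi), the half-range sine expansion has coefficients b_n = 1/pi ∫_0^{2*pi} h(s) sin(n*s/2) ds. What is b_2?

b_2 = 1/pi ∫_0^{2*pi} (-s**3) sin(s) ds.
Integrating by parts three times (tabular method), an antiderivative of (-s**3) sin(s) is s**3*cos(s) - 3*s**2*sin(s) - 6*s*cos(s) + 6*sin(s); evaluating from 0 to 2*pi: ∫_{0}^{2*pi} (-s**3) sin(s) ds = (-12*pi + 8*pi**3) - (0) = -12*pi + 8*pi**3.
Hence b_2 = (1/pi)·(-12*pi + 8*pi**3) = -12 + 8*pi**2.

-12 + 8*pi**2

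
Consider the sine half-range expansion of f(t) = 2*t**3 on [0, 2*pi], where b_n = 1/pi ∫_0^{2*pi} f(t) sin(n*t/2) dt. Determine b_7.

b_7 = 1/pi ∫_0^{2*pi} (2*t**3) sin(7*t/2) dt.
Integrating by parts three times (tabular method), an antiderivative of (2*t**3) sin(7*t/2) is -4*t**3*cos(7*t/2)/7 + 24*t**2*sin(7*t/2)/49 + 96*t*cos(7*t/2)/343 - 192*sin(7*t/2)/2401; evaluating from 0 to 2*pi: ∫_{0}^{2*pi} (2*t**3) sin(7*t/2) dt = (32*pi*(-6 + 49*pi**2)/343) - (0) = 32*pi*(-6 + 49*pi**2)/343.
Hence b_7 = (1/pi)·(32*pi*(-6 + 49*pi**2)/343) = -192/343 + 32*pi**2/7.

-192/343 + 32*pi**2/7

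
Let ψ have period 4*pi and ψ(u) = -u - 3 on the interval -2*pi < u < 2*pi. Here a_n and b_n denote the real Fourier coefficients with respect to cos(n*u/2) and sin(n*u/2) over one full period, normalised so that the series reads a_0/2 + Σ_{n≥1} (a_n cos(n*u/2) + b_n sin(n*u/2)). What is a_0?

-6

a_0 = (1/(2*pi)) ∫_{-2*pi}^{2*pi} ψ(u) du = (1/(2*pi)) · (-12*pi) = -6.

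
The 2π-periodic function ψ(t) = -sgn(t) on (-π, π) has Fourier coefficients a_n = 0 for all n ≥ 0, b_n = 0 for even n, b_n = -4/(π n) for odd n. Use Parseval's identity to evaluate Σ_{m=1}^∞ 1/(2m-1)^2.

Parseval: Σ b_n^2 = (1/π) ∫_{-π}^{π} ψ(t)^2 dt = 2.
Only odd n contribute, with b_n^2 = 16/(π^2 n^2), so Σ_{m≥1} 1/(2m-1)^2 = π^2·(2)/16 = pi**2/8.

pi**2/8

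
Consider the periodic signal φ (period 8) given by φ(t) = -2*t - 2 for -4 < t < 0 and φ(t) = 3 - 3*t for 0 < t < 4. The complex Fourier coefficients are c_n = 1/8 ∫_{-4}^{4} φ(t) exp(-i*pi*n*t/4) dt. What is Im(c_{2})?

Since φ is real-valued, Im(c_{2}) = -1/8 ∫_{-4}^{4} φ(t) sin(pi*t/2) dt = -b_{2}/2.
Split the integral at the breakpoints.
Integrating by parts (boundary term plus one more integral), an antiderivative of (-2*t - 2) sin(pi*t/2) is 4*t*cos(pi*t/2)/pi - 8*sin(pi*t/2)/pi**2 + 4*cos(pi*t/2)/pi; evaluating from -4 to 0: ∫_{-4}^{0} (-2*t - 2) sin(pi*t/2) dt = (4/pi) - (-12/pi) = 16/pi.
Integrating by parts (boundary term plus one more integral), an antiderivative of (3 - 3*t) sin(pi*t/2) is 6*t*cos(pi*t/2)/pi - 12*sin(pi*t/2)/pi**2 - 6*cos(pi*t/2)/pi; evaluating from 0 to 4: ∫_{0}^{4} (3 - 3*t) sin(pi*t/2) dt = (18/pi) - (-6/pi) = 24/pi.
So ∫_{-4}^{4} φ(t) sin(pi*t/2) dt = 40/pi.
Hence Im(c_{2}) = (-1/8)·(40/pi) = -5/pi.

-5/pi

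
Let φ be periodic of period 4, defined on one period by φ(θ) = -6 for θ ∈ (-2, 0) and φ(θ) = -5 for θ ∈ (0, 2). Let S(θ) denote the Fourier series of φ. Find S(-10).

-11/2

θ = -10 differs from θ = -2 by -2 full period(s), and the series is 4-periodic.
At θ = -2 the one-sided limits are φ(-2^-) = -5 and φ(-2^+) = -6.
By Dirichlet's theorem the series converges to their average, [(-5) + (-6)]/2 = -11/2.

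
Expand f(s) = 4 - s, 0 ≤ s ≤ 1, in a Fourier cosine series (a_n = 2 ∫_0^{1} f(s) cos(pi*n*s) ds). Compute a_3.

4/(9*pi**2)

a_3 = 2 ∫_0^{1} (4 - s) cos(3*pi*s) ds.
Integrating by parts (boundary term plus one more integral), an antiderivative of (4 - s) cos(3*pi*s) is -s*sin(3*pi*s)/(3*pi) + 4*sin(3*pi*s)/(3*pi) - cos(3*pi*s)/(9*pi**2); evaluating from 0 to 1: ∫_{0}^{1} (4 - s) cos(3*pi*s) ds = (1/(9*pi**2)) - (-1/(9*pi**2)) = 2/(9*pi**2).
Hence a_3 = 2·(2/(9*pi**2)) = 4/(9*pi**2).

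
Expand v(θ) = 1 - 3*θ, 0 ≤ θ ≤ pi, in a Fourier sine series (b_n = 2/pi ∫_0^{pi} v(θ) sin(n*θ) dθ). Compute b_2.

b_2 = 2/pi ∫_0^{pi} (1 - 3*θ) sin(2*θ) dθ.
Integrating by parts (boundary term plus one more integral), an antiderivative of (1 - 3*θ) sin(2*θ) is 3*θ*cos(2*θ)/2 - 3*sin(2*θ)/4 - cos(2*θ)/2; evaluating from 0 to pi: ∫_{0}^{pi} (1 - 3*θ) sin(2*θ) dθ = (-1/2 + 3*pi/2) - (-1/2) = 3*pi/2.
Hence b_2 = (2/pi)·(3*pi/2) = 3.

3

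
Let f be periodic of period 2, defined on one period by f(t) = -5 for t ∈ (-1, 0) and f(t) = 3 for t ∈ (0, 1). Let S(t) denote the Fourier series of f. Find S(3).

t = 3 differs from t = 1 by 1 full period(s), and the series is 2-periodic.
At t = 1 the one-sided limits are f(1^-) = 3 and f(1^+) = -5.
By Dirichlet's theorem the series converges to their average, [(3) + (-5)]/2 = -1.

-1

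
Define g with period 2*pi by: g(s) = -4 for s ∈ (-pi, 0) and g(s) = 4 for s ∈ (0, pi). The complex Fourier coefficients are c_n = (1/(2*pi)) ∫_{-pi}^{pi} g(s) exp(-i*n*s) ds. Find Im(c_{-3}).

8/(3*pi)

Since g is real-valued, Im(c_{-3}) = -(1/(2*pi)) ∫_{-pi}^{pi} g(s) sin(-3*s) ds = b_{3}/2.
g is odd and sin(-3*s) is odd, so the integrand is even: ∫_{-pi}^{pi} g(s) sin(-3*s) ds = 2∫_0^{pi} g(s) sin(-3*s) ds.
Directly, an antiderivative of (4) sin(-3*s) is 4*cos(3*s)/3; evaluating from 0 to pi: ∫_{0}^{pi} (4) sin(-3*s) ds = (-4/3) - (4/3) = -8/3.
So ∫_{-pi}^{pi} g(s) sin(-3*s) ds = -16/3.
Hence Im(c_{-3}) = (-1/(2*pi))·(-16/3) = 8/(3*pi).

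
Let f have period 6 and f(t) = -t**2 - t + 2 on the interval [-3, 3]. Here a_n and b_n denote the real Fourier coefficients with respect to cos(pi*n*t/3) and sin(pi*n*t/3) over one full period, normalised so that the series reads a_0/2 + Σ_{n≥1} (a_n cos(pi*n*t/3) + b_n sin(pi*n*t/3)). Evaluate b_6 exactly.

b_6 = 1/3 ∫_{-3}^{3} f(t) sin(2*pi*t) dt.
Integrating by parts twice (tabular method), an antiderivative of (-t**2 - t + 2) sin(2*pi*t) is t**2*cos(2*pi*t)/(2*pi) - t*sin(2*pi*t)/(2*pi**2) + t*cos(2*pi*t)/(2*pi) - sin(2*pi*t)/(4*pi**2) - cos(2*pi*t)/pi - cos(2*pi*t)/(4*pi**3); evaluating from -3 to 3: ∫_{-3}^{3} (-t**2 - t + 2) sin(2*pi*t) dt = (-1/(4*pi**3) + 5/pi) - (-1/(4*pi**3) + 2/pi) = 3/pi.
Hence b_6 = (1/3)·(3/pi) = 1/pi.

1/pi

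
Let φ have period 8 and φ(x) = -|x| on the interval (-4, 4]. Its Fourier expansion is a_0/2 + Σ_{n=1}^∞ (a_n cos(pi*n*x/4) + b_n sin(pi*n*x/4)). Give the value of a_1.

16/pi**2

a_1 = 1/4 ∫_{-4}^{4} φ(x) cos(pi*x/4) dx.
φ is even and cos(pi*x/4) is even, so the integrand is even and a_1 = 1/2 ∫_0^{4} φ(x) cos(pi*x/4) dx.
Integrating by parts (boundary term plus one more integral), an antiderivative of (-x) cos(pi*x/4) is -4*x*sin(pi*x/4)/pi - 16*cos(pi*x/4)/pi**2; evaluating from 0 to 4: ∫_{0}^{4} (-x) cos(pi*x/4) dx = (16/pi**2) - (-16/pi**2) = 32/pi**2.
Hence a_1 = (1/2)·(32/pi**2) = 16/pi**2.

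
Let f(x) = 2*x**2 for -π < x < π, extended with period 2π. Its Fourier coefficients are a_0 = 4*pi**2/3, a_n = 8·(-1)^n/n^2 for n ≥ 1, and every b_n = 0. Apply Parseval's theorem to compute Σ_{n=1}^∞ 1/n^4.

pi**4/90

Parseval: a_0^2/2 + Σ a_n^2 = (1/π) ∫_{-π}^{π} f(x)^2 dx = 8*pi**4/5.
Subtract a_0^2/2 = 8*pi**4/9: Σ a_n^2 = 32*pi**4/45.
Since a_n^2 = 64/n^4, Σ 1/n^4 = pi**4/90.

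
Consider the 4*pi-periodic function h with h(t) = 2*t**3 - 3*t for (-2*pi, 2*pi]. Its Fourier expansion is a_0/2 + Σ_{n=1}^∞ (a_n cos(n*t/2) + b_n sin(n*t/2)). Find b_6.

b_6 = (1/(2*pi)) ∫_{-2*pi}^{2*pi} h(t) sin(3*t) dt.
h is odd and sin(3*t) is odd, so the integrand is even and b_6 = 1/pi ∫_0^{2*pi} h(t) sin(3*t) dt.
Integrating by parts three times (tabular method), an antiderivative of (2*t**3 - 3*t) sin(3*t) is -2*t**3*cos(3*t)/3 + 2*t**2*sin(3*t)/3 + 13*t*cos(3*t)/9 - 13*sin(3*t)/27; evaluating from 0 to 2*pi: ∫_{0}^{2*pi} (2*t**3 - 3*t) sin(3*t) dt = (2*pi*(13 - 24*pi**2)/9) - (0) = 2*pi*(13 - 24*pi**2)/9.
Hence b_6 = (1/pi)·(2*pi*(13 - 24*pi**2)/9) = 26/9 - 16*pi**2/3.

26/9 - 16*pi**2/3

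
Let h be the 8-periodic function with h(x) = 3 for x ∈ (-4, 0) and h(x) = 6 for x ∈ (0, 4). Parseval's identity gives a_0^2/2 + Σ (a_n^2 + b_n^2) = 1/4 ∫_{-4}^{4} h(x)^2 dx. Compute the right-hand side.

45

1/4 ∫_{-4}^{4} h(x)^2 dx = 1/4 · (180) = 45.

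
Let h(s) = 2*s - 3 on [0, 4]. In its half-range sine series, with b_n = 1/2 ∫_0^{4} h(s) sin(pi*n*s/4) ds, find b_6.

b_6 = 1/2 ∫_0^{4} (2*s - 3) sin(3*pi*s/2) ds.
Integrating by parts (boundary term plus one more integral), an antiderivative of (2*s - 3) sin(3*pi*s/2) is -4*s*cos(3*pi*s/2)/(3*pi) + 8*sin(3*pi*s/2)/(9*pi**2) + 2*cos(3*pi*s/2)/pi; evaluating from 0 to 4: ∫_{0}^{4} (2*s - 3) sin(3*pi*s/2) ds = (-10/(3*pi)) - (2/pi) = -16/(3*pi).
Hence b_6 = (1/2)·(-16/(3*pi)) = -8/(3*pi).

-8/(3*pi)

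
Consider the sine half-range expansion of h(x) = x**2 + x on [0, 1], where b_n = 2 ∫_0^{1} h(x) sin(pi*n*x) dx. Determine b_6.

b_6 = 2 ∫_0^{1} (x**2 + x) sin(6*pi*x) dx.
Integrating by parts twice (tabular method), an antiderivative of (x**2 + x) sin(6*pi*x) is -x**2*cos(6*pi*x)/(6*pi) + x*sin(6*pi*x)/(18*pi**2) - x*cos(6*pi*x)/(6*pi) + sin(6*pi*x)/(36*pi**2) + cos(6*pi*x)/(108*pi**3); evaluating from 0 to 1: ∫_{0}^{1} (x**2 + x) sin(6*pi*x) dx = ((1 - 36*pi**2)/(108*pi**3)) - (1/(108*pi**3)) = -1/(3*pi).
Hence b_6 = 2·(-1/(3*pi)) = -2/(3*pi).

-2/(3*pi)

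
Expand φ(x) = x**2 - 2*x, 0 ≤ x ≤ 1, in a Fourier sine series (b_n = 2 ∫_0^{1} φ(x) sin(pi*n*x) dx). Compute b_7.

b_7 = 2 ∫_0^{1} (x**2 - 2*x) sin(7*pi*x) dx.
Integrating by parts twice (tabular method), an antiderivative of (x**2 - 2*x) sin(7*pi*x) is -x**2*cos(7*pi*x)/(7*pi) + 2*x*sin(7*pi*x)/(49*pi**2) + 2*x*cos(7*pi*x)/(7*pi) - 2*sin(7*pi*x)/(49*pi**2) + 2*cos(7*pi*x)/(343*pi**3); evaluating from 0 to 1: ∫_{0}^{1} (x**2 - 2*x) sin(7*pi*x) dx = ((-49*pi**2 - 2)/(343*pi**3)) - (2/(343*pi**3)) = (-49*pi**2 - 4)/(343*pi**3).
Hence b_7 = 2·((-49*pi**2 - 4)/(343*pi**3)) = 2*(-49*pi**2 - 4)/(343*pi**3).

2*(-49*pi**2 - 4)/(343*pi**3)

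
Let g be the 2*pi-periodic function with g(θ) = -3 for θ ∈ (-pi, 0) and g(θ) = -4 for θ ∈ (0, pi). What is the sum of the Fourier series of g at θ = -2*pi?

θ = -2*pi differs from θ = 0 by -1 full period(s), and the series is 2*pi-periodic.
At θ = 0 the one-sided limits are g(0^-) = -3 and g(0^+) = -4.
By Dirichlet's theorem the series converges to their average, [(-3) + (-4)]/2 = -7/2.

-7/2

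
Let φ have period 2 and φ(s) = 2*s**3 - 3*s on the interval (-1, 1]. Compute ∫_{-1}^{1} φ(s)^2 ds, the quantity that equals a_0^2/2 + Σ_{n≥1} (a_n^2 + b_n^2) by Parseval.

82/35

∫_{-1}^{1} φ(s)^2 ds = 82/35.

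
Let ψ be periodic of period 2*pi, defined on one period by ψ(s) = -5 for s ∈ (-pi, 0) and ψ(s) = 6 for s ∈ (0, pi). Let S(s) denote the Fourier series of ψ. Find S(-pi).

At s = -pi the one-sided limits are ψ(-pi^-) = 6 and ψ(-pi^+) = -5.
By Dirichlet's theorem the series converges to their average, [(6) + (-5)]/2 = 1/2.

1/2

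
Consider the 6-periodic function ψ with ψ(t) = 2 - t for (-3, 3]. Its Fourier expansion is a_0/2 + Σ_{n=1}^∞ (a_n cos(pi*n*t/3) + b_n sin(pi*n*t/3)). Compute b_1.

b_1 = 1/3 ∫_{-3}^{3} ψ(t) sin(pi*t/3) dt.
Integrating by parts (boundary term plus one more integral), an antiderivative of (2 - t) sin(pi*t/3) is 3*t*cos(pi*t/3)/pi - 9*sin(pi*t/3)/pi**2 - 6*cos(pi*t/3)/pi; evaluating from -3 to 3: ∫_{-3}^{3} (2 - t) sin(pi*t/3) dt = (-3/pi) - (15/pi) = -18/pi.
Hence b_1 = (1/3)·(-18/pi) = -6/pi.

-6/pi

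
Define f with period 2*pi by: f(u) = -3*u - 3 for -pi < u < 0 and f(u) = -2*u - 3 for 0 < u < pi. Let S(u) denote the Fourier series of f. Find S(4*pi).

u = 4*pi differs from u = 0 by 2 full period(s), and the series is 2*pi-periodic.
f is continuous at u = 0 with value -3, so the series converges to -3 there.

-3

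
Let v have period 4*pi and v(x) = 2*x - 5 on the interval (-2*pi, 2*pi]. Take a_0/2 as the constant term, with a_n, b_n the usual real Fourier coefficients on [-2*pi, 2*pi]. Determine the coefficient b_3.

b_3 = (1/(2*pi)) ∫_{-2*pi}^{2*pi} v(x) sin(3*x/2) dx.
Integrating by parts (boundary term plus one more integral), an antiderivative of (2*x - 5) sin(3*x/2) is -4*x*cos(3*x/2)/3 + 8*sin(3*x/2)/9 + 10*cos(3*x/2)/3; evaluating from -2*pi to 2*pi: ∫_{-2*pi}^{2*pi} (2*x - 5) sin(3*x/2) dx = (-10/3 + 8*pi/3) - (-8*pi/3 - 10/3) = 16*pi/3.
Hence b_3 = (1/(2*pi))·(16*pi/3) = 8/3.

8/3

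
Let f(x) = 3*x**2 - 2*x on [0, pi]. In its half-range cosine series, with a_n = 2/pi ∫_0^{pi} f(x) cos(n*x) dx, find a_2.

3

a_2 = 2/pi ∫_0^{pi} (3*x**2 - 2*x) cos(2*x) dx.
Integrating by parts twice (tabular method), an antiderivative of (3*x**2 - 2*x) cos(2*x) is 3*x**2*sin(2*x)/2 - x*sin(2*x) + 3*x*cos(2*x)/2 - 3*sin(2*x)/4 - cos(2*x)/2; evaluating from 0 to pi: ∫_{0}^{pi} (3*x**2 - 2*x) cos(2*x) dx = (-1/2 + 3*pi/2) - (-1/2) = 3*pi/2.
Hence a_2 = (2/pi)·(3*pi/2) = 3.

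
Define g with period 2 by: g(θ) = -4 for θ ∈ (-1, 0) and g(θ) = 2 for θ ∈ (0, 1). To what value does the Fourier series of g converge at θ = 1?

θ = 1 differs from θ = -1 by 1 full period(s), and the series is 2-periodic.
At θ = -1 the one-sided limits are g(-1^-) = 2 and g(-1^+) = -4.
By Dirichlet's theorem the series converges to their average, [(2) + (-4)]/2 = -1.

-1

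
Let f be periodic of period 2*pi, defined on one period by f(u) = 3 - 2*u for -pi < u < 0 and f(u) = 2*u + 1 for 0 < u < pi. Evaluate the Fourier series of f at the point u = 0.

At u = 0 the one-sided limits are f(0^-) = 3 and f(0^+) = 1.
By Dirichlet's theorem the series converges to their average, [(3) + (1)]/2 = 2.

2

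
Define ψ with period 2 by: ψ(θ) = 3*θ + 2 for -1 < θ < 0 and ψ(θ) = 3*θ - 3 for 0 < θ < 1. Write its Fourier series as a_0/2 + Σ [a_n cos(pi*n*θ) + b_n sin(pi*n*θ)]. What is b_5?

-4/(5*pi)

b_5 = ∫_{-1}^{1} ψ(θ) sin(5*pi*θ) dθ.
Split the integral at the breakpoints.
Integrating by parts (boundary term plus one more integral), an antiderivative of (3*θ + 2) sin(5*pi*θ) is -3*θ*cos(5*pi*θ)/(5*pi) + 3*sin(5*pi*θ)/(25*pi**2) - 2*cos(5*pi*θ)/(5*pi); evaluating from -1 to 0: ∫_{-1}^{0} (3*θ + 2) sin(5*pi*θ) dθ = (-2/(5*pi)) - (-1/(5*pi)) = -1/(5*pi).
Integrating by parts (boundary term plus one more integral), an antiderivative of (3*θ - 3) sin(5*pi*θ) is -3*θ*cos(5*pi*θ)/(5*pi) + 3*sin(5*pi*θ)/(25*pi**2) + 3*cos(5*pi*θ)/(5*pi); evaluating from 0 to 1: ∫_{0}^{1} (3*θ - 3) sin(5*pi*θ) dθ = (0) - (3/(5*pi)) = -3/(5*pi).
Summing the pieces gives b_5 = -4/(5*pi).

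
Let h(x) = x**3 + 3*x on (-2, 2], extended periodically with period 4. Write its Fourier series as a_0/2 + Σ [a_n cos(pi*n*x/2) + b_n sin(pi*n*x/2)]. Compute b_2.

b_2 = 1/2 ∫_{-2}^{2} h(x) sin(pi*x) dx.
h is odd and sin(pi*x) is odd, so the integrand is even and b_2 = ∫_0^{2} h(x) sin(pi*x) dx.
Integrating by parts three times (tabular method), an antiderivative of (x**3 + 3*x) sin(pi*x) is -x**3*cos(pi*x)/pi + 3*x**2*sin(pi*x)/pi**2 - 3*x*cos(pi*x)/pi + 6*x*cos(pi*x)/pi**3 - 6*sin(pi*x)/pi**4 + 3*sin(pi*x)/pi**2; evaluating from 0 to 2: ∫_{0}^{2} (x**3 + 3*x) sin(pi*x) dx = (-14/pi + 12/pi**3) - (0) = -14/pi + 12/pi**3.
Hence b_2 = -14/pi + 12/pi**3.

-14/pi + 12/pi**3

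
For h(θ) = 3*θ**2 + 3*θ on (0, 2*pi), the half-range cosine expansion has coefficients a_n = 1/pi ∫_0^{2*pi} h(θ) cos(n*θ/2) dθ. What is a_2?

12

a_2 = 1/pi ∫_0^{2*pi} (3*θ**2 + 3*θ) cos(θ) dθ.
Integrating by parts twice (tabular method), an antiderivative of (3*θ**2 + 3*θ) cos(θ) is 3*θ**2*sin(θ) + 3*θ*sin(θ) + 6*θ*cos(θ) - 6*sin(θ) + 3*cos(θ); evaluating from 0 to 2*pi: ∫_{0}^{2*pi} (3*θ**2 + 3*θ) cos(θ) dθ = (3 + 12*pi) - (3) = 12*pi.
Hence a_2 = (1/pi)·(12*pi) = 12.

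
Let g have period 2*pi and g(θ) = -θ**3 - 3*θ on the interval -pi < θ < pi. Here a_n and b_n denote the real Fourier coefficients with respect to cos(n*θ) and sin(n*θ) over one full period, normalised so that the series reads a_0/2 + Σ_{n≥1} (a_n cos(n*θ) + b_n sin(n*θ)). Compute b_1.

b_1 = 1/pi ∫_{-pi}^{pi} g(θ) sin(θ) dθ.
g is odd and sin(θ) is odd, so the integrand is even and b_1 = 2/pi ∫_0^{pi} g(θ) sin(θ) dθ.
Integrating by parts three times (tabular method), an antiderivative of (-θ**3 - 3*θ) sin(θ) is θ**3*cos(θ) - 3*θ**2*sin(θ) - 3*θ*cos(θ) + 3*sin(θ); evaluating from 0 to pi: ∫_{0}^{pi} (-θ**3 - 3*θ) sin(θ) dθ = (pi*(3 - pi**2)) - (0) = pi*(3 - pi**2).
Hence b_1 = (2/pi)·(pi*(3 - pi**2)) = 6 - 2*pi**2.

6 - 2*pi**2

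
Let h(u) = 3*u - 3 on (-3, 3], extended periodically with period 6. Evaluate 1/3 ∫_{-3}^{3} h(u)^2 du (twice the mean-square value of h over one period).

1/3 ∫_{-3}^{3} h(u)^2 du = 1/3 · (216) = 72.

72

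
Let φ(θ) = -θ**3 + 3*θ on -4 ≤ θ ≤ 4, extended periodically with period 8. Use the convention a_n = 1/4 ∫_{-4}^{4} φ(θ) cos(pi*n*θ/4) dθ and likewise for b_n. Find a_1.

0

a_1 = 1/4 ∫_{-4}^{4} φ(θ) cos(pi*θ/4) dθ.
φ is odd and cos(pi*θ/4) is even, so the integrand is odd over a symmetric interval and the integral vanishes.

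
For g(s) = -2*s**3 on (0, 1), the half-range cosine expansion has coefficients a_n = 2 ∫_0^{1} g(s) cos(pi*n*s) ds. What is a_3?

4*(-4 + 9*pi**2)/(27*pi**4)

a_3 = 2 ∫_0^{1} (-2*s**3) cos(3*pi*s) ds.
Integrating by parts three times (tabular method), an antiderivative of (-2*s**3) cos(3*pi*s) is -2*s**3*sin(3*pi*s)/(3*pi) - 2*s**2*cos(3*pi*s)/(3*pi**2) + 4*s*sin(3*pi*s)/(9*pi**3) + 4*cos(3*pi*s)/(27*pi**4); evaluating from 0 to 1: ∫_{0}^{1} (-2*s**3) cos(3*pi*s) ds = (2*(-2 + 9*pi**2)/(27*pi**4)) - (4/(27*pi**4)) = 2*(-4 + 9*pi**2)/(27*pi**4).
Hence a_3 = 2·(2*(-4 + 9*pi**2)/(27*pi**4)) = 4*(-4 + 9*pi**2)/(27*pi**4).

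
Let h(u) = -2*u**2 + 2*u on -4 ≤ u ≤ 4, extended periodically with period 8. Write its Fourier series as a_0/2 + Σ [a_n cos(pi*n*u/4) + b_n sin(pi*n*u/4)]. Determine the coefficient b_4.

-4/pi

b_4 = 1/4 ∫_{-4}^{4} h(u) sin(pi*u) du.
Integrating by parts twice (tabular method), an antiderivative of (-2*u**2 + 2*u) sin(pi*u) is 2*u**2*cos(pi*u)/pi - 4*u*sin(pi*u)/pi**2 - 2*u*cos(pi*u)/pi + 2*sin(pi*u)/pi**2 - 4*cos(pi*u)/pi**3; evaluating from -4 to 4: ∫_{-4}^{4} (-2*u**2 + 2*u) sin(pi*u) du = (-4/pi**3 + 24/pi) - (-4/pi**3 + 40/pi) = -16/pi.
Hence b_4 = (1/4)·(-16/pi) = -4/pi.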